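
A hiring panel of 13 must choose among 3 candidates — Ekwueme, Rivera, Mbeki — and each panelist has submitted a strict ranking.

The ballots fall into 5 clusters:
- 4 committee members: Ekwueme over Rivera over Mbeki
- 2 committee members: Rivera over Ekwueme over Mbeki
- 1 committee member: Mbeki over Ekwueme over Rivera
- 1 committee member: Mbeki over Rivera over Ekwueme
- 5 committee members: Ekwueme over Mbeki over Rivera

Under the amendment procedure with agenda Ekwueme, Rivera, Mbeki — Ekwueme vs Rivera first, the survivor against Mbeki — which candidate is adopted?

Ekwueme

Round 1: Ekwueme vs Rivera — 10–3, Ekwueme advances.
Round 2: Ekwueme vs Mbeki — 11–2, Ekwueme advances.
Ekwueme survives the agenda.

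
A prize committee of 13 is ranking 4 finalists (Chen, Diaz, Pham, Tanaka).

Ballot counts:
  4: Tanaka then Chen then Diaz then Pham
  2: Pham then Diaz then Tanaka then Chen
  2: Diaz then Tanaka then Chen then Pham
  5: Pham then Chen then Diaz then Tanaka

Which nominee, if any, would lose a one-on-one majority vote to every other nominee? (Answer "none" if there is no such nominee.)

none

Head-to-head results (13 jurors):
Chen–Diaz: Chen 9–4.
Chen–Pham: Pham 7–6.
Chen vs Tanaka: Tanaka, 8–5.
Diaz vs Pham: 4+2 = 6 for Diaz, 7 for Pham — Pham by 7–6.
Diaz vs Tanaka: 2+2+5 = 9 for Diaz, 4 for Tanaka — Diaz by 9–4.
Pham–Tanaka: Pham 7–6.
No nominee is winless: Chen beats Diaz; Diaz beats Tanaka; Pham beats Chen; Tanaka beats Chen. There is no Condorcet loser.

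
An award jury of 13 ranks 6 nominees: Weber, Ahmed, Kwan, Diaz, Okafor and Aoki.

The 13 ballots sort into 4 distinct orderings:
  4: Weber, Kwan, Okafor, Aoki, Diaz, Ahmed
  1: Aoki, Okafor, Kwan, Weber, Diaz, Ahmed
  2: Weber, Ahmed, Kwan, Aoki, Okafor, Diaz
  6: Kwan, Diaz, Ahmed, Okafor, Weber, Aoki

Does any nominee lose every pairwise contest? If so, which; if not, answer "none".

none

Head-to-head results (13 jurors):
Weber vs Ahmed: 7 to 6, Weber.
Weber vs Kwan: Kwan wins 7–6.
Weber vs Diaz: Weber wins 7–6.
Weber vs Okafor: 4+2 = 6 for Weber, 7 for Okafor — Okafor by 7–6.
Weber vs Aoki: Weber preferred on 4+2+6 = 12 ballots; Weber wins 12–1.
Ahmed vs Kwan: Kwan wins 11–2.
Ahmed vs Diaz: Diaz wins 11–2.
Ahmed–Okafor: Ahmed 8–5.
Ahmed vs Aoki: Ahmed wins 8–5.
Kwan vs Diaz: Kwan is ranked higher on 4+1+2+6 = 13 ballots, Diaz on 0. Kwan wins 13–0.
Kwan vs Okafor: Kwan wins 12–1.
Kwan vs Aoki: Kwan preferred on 4+2+6 = 12 ballots; Kwan wins 12–1.
Diaz vs Okafor: Diaz preferred on 6 ballots; Okafor wins 7–6.
Diaz vs Aoki: 6 for Diaz, 7 for Aoki — Aoki by 7–6.
Okafor vs Aoki: Okafor wins 10–3.
No nominee is winless: Weber beats Ahmed; Ahmed beats Okafor; Kwan beats Weber; Diaz beats Ahmed; Okafor beats Weber; Aoki beats Diaz. There is no Condorcet loser.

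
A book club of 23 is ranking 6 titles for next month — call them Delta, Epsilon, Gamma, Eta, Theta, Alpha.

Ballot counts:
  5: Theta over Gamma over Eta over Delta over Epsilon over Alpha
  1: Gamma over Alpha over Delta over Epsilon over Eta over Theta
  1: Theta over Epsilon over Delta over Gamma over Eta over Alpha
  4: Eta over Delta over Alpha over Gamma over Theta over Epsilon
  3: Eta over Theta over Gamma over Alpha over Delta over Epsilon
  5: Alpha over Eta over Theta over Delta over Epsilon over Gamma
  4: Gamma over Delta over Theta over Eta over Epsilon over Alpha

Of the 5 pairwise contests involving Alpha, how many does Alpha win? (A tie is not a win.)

Alpha against each rival (23 members):
Alpha–Delta: Delta 14–9.
Alpha vs Epsilon: Alpha, 13–10.
Alpha vs Gamma: Alpha preferred on 4+5 = 9 ballots; Gamma wins 14–9.
Alpha vs Eta: Eta, 17–6.
Alpha vs Theta: Alpha preferred on 1+4+5 = 10 ballots; Theta wins 13–10.
Alpha beats Epsilon; loses to Delta, Gamma, Eta, Theta — 1 pairwise win.

1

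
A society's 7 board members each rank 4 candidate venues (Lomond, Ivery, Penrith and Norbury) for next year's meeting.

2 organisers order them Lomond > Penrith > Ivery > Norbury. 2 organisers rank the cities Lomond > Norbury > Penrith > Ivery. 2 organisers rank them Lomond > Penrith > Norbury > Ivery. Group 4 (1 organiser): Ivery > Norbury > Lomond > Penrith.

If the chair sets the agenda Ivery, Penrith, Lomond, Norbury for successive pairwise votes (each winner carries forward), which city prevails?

Lomond

Round 1: Ivery vs Penrith — 1–6, Penrith advances.
Round 2: Penrith vs Lomond — 0–7, Lomond advances.
Round 3: Lomond vs Norbury — 6–1, Lomond advances.
The agenda winner is Lomond.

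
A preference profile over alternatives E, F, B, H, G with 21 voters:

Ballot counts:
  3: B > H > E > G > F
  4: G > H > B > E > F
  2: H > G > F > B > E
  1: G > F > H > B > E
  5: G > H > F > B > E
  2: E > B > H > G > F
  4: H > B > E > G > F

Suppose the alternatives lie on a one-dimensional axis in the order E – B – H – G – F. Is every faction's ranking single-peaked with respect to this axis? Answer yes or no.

yes

Axis positions: E=1, B=2, H=3, G=4, F=5.
Faction 1 (peak B at position 2): ranking walks positions 2-3-1-4-5, expanding outward from the peak — single-peaked.
Faction 2 (peak G at position 4): ranking walks positions 4-3-2-1-5, expanding outward from the peak — single-peaked.
Faction 3 (peak H at position 3): ranking walks positions 3-4-5-2-1, expanding outward from the peak — single-peaked.
Faction 4 (peak G at position 4): ranking walks positions 4-5-3-2-1, expanding outward from the peak — single-peaked.
Faction 5 (peak G at position 4): ranking walks positions 4-3-5-2-1, expanding outward from the peak — single-peaked.
Faction 6 (peak E at position 1): ranking walks positions 1-2-3-4-5, expanding outward from the peak — single-peaked.
Faction 7 (peak H at position 3): ranking walks positions 3-2-1-4-5, expanding outward from the peak — single-peaked.
Every ranking is single-peaked on this axis.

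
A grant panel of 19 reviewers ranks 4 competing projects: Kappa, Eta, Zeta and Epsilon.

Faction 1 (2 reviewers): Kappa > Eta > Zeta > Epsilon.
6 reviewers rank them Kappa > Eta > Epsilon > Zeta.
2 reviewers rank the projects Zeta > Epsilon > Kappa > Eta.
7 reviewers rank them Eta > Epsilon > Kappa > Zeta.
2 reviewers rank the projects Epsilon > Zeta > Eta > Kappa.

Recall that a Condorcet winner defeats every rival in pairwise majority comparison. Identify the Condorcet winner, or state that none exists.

Check each pair by majority over 19 ballots:
Kappa vs Eta: Kappa, 10–9.
Kappa vs Zeta: Kappa wins 15–4.
Kappa–Epsilon: Epsilon 11–8.
Eta vs Zeta: Eta, 15–4.
Eta vs Epsilon: Eta, 15–4.
Zeta vs Epsilon: Epsilon wins 15–4.
Each project drops at least one matchup (Kappa loses to Epsilon; Eta loses to Kappa; Zeta loses to Kappa; Epsilon loses to Eta); the cycle Kappa → Eta → Epsilon → Kappa rules out a Condorcet winner.

none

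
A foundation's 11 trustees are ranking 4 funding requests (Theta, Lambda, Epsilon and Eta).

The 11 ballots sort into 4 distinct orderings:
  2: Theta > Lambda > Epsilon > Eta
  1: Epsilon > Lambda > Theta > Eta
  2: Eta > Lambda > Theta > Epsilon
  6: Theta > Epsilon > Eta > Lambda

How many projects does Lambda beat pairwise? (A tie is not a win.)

Lambda against each rival (11 reviewers):
Lambda–Theta: Theta 8–3.
Lambda vs Epsilon: Lambda is ranked higher on 2+2 = 4 ballots, Epsilon on 7. Epsilon wins 7–4.
Lambda vs Eta: Lambda preferred on 2+1 = 3 ballots; Eta wins 8–3.
Lambda beats no one; loses to Theta, Epsilon, Eta — 0 pairwise wins.

0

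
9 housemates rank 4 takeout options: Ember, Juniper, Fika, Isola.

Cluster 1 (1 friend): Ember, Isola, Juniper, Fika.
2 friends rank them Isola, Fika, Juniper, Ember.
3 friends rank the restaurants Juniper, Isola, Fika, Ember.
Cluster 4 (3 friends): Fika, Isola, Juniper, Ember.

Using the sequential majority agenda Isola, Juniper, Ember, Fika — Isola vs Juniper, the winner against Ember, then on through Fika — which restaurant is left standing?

Round 1: Isola vs Juniper — 6–3, Isola advances.
Round 2: Isola vs Ember — 8–1, Isola advances.
Round 3: Isola vs Fika — 6–3, Isola advances.
Isola survives the agenda.

Isola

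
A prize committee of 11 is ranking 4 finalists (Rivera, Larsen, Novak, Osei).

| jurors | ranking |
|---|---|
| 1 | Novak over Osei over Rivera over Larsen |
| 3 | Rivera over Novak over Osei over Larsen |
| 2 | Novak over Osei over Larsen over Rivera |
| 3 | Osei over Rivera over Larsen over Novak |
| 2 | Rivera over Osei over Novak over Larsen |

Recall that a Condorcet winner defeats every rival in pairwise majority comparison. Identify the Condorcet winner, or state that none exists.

Head-to-head results (11 jurors):
Rivera–Larsen: Rivera 9–2.
Rivera–Novak: Rivera 8–3.
Rivera vs Osei: Osei wins 6–5.
Larsen–Novak: Novak 8–3.
Larsen–Osei: Osei 11–0.
Novak vs Osei: Novak wins 6–5.
No nominee is unbeaten: Rivera loses to Osei; Larsen loses to Rivera; Novak loses to Rivera; Osei loses to Novak. In particular Rivera > Novak > Osei > Rivera is a majority cycle — no Condorcet winner exists.

none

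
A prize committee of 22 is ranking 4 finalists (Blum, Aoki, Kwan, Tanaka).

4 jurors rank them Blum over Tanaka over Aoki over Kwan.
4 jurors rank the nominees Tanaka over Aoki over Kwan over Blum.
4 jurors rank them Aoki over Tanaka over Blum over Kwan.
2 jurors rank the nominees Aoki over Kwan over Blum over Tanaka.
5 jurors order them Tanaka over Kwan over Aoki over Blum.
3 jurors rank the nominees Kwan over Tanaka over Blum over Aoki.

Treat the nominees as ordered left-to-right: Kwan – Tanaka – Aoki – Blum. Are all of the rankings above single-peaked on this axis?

Axis positions: Kwan=1, Tanaka=2, Aoki=3, Blum=4.
Faction 1: ranking walks positions 4-2-3-1; Tanaka is ranked above Aoki even though Aoki lies between Tanaka and the peak Blum on the axis — preferences dip and rise again. Not single-peaked.
Faction 2 (peak Tanaka at position 2): ranking walks positions 2-3-1-4, expanding outward from the peak — single-peaked.
Faction 3 (peak Aoki at position 3): ranking walks positions 3-2-4-1, expanding outward from the peak — single-peaked.
Faction 4: ranking walks positions 3-1-4-2; Kwan is ranked above Tanaka even though Tanaka lies between Kwan and the peak Aoki on the axis — preferences dip and rise again. Not single-peaked.
Faction 5 (peak Tanaka at position 2): ranking walks positions 2-1-3-4, expanding outward from the peak — single-peaked.
Faction 6: ranking walks positions 1-2-4-3; Blum is ranked above Aoki even though Aoki lies between Blum and the peak Kwan on the axis — preferences dip and rise again. Not single-peaked.
Faction 1 violates single-peakedness, so the profile is not single-peaked on this axis.

no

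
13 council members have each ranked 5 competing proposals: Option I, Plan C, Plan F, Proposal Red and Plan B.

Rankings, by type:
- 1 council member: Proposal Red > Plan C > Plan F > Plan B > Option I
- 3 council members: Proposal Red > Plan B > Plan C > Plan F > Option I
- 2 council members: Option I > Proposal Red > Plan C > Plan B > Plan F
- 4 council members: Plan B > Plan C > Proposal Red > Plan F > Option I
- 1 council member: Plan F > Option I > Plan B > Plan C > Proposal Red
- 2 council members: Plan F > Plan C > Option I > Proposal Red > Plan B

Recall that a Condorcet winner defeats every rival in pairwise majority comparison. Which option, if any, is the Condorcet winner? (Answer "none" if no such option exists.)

none

Head-to-head results (13 council members):
Option I vs Plan C: Plan C wins 10–3.
Option I–Plan F: Plan F 11–2.
Option I–Proposal Red: Proposal Red 8–5.
Option I–Plan B: Plan B 8–5.
Plan C vs Plan F: Plan C, 10–3.
Plan C vs Proposal Red: Plan C wins 7–6.
Plan C vs Plan B: Plan B, 8–5.
Plan F–Proposal Red: Proposal Red 10–3.
Plan F vs Plan B: Plan B wins 9–4.
Proposal Red vs Plan B: Proposal Red, 8–5.
Each option drops at least one matchup (Option I loses to Plan C; Plan C loses to Plan B; Plan F loses to Plan C; Proposal Red loses to Plan C; Plan B loses to Proposal Red); the cycle Plan C beats Proposal Red beats Plan B beats Plan C rules out a Condorcet winner.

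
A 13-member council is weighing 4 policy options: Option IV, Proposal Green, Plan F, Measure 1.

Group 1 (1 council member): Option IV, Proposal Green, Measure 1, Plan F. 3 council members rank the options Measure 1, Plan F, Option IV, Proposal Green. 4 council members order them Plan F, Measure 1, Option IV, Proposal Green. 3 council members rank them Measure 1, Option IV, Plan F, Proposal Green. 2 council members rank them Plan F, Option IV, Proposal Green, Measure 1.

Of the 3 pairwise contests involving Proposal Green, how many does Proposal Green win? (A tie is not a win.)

0

Proposal Green against each rival (13 council members):
Proposal Green–Option IV: Option IV 13–0.
Proposal Green vs Plan F: Proposal Green preferred on 1 ballot; Plan F wins 12–1.
Proposal Green vs Measure 1: Measure 1, 10–3.
Proposal Green beats no one; loses to Option IV, Plan F, Measure 1 — 0 pairwise wins.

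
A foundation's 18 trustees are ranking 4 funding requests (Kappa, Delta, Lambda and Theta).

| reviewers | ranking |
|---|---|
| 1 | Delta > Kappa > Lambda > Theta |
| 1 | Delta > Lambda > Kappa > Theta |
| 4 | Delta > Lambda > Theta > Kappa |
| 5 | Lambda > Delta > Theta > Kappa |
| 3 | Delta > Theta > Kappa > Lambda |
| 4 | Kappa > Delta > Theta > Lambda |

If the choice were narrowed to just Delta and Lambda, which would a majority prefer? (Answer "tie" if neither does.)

Delta

Ballots ranking Delta above Lambda: 1 + 1 + 4 + 3 + 4 = 13.
Ballots ranking Lambda above Delta: 18 − 13 = 5.
Delta wins the head-to-head 13–5.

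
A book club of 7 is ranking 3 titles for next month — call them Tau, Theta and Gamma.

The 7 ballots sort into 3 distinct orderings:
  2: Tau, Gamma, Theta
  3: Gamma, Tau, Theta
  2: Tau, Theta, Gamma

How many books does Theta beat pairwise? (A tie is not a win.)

Theta against each rival (7 members):
Theta vs Tau: Theta preferred on 0 ballots; Tau wins 7–0.
Theta–Gamma: Gamma 5–2.
Theta beats no one; loses to Tau, Gamma — 0 pairwise wins.

0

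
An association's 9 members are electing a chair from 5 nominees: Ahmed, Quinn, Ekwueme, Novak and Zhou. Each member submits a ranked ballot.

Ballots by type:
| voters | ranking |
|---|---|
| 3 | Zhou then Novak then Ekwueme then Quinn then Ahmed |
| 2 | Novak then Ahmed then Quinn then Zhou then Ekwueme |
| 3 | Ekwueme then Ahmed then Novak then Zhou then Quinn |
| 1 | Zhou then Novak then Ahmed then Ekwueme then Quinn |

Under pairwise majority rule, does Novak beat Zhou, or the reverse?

Ballots ranking Novak above Zhou: 2 + 3 = 5.
Ballots ranking Zhou above Novak: 9 − 5 = 4.
Novak wins the head-to-head 5–4.

Novak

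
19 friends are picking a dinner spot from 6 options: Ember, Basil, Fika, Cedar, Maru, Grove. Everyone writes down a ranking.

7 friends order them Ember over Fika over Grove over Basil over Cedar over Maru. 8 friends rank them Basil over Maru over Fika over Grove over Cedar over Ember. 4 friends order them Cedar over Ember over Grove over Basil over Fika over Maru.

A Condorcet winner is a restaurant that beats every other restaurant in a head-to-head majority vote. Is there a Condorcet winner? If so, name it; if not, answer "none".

Check each pair by majority over 19 ballots:
Ember vs Basil: Ember is ranked higher on 7+4 = 11 ballots, Basil on 8. Ember wins 11–8.
Ember vs Fika: 7+4 = 11 for Ember, 8 for Fika — Ember by 11–8.
Ember vs Cedar: Cedar wins 12–7.
Ember vs Maru: 11 to 8, Ember.
Ember vs Grove: Ember, 11–8.
Basil–Fika: Basil 12–7.
Basil vs Cedar: Basil is ranked higher on 7+8 = 15 ballots, Cedar on 4. Basil wins 15–4.
Basil vs Maru: 19 to 0, Basil.
Basil–Grove: Grove 11–8.
Fika–Cedar: Fika 15–4.
Fika vs Maru: Fika preferred on 7+4 = 11 ballots; Fika wins 11–8.
Fika vs Grove: 15 to 4, Fika.
Cedar vs Maru: Cedar, 11–8.
Cedar vs Grove: Grove, 15–4.
Maru vs Grove: 8 to 11, Grove.
Every restaurant loses at least once (Ember loses to Cedar; Basil loses to Ember; Fika loses to Ember; Cedar loses to Basil; Maru loses to Ember; Grove loses to Ember). The majority relation contains the cycle Ember beats Basil beats Cedar beats Ember, so there is no Condorcet winner.

none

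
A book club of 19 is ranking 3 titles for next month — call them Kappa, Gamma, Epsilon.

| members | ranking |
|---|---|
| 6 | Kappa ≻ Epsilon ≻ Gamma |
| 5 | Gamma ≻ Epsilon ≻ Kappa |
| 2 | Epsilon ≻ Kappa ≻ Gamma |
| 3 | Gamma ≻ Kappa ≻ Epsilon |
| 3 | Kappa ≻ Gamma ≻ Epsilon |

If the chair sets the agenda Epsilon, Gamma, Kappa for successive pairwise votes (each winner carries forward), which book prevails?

Kappa

Round 1: Epsilon vs Gamma — 8–11, Gamma advances.
Round 2: Gamma vs Kappa — 8–11, Kappa advances.
Kappa survives the agenda.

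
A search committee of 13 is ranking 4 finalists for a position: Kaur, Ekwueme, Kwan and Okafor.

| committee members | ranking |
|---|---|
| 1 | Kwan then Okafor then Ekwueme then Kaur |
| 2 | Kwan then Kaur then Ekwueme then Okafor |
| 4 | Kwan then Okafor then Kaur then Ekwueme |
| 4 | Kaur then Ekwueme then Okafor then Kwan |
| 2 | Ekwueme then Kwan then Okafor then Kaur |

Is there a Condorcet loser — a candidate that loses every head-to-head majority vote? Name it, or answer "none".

none

Pairwise majorities:
Kaur vs Ekwueme: Kaur, 10–3.
Kaur vs Kwan: Kwan wins 9–4.
Kaur vs Okafor: 2+4 = 6 for Kaur, 7 for Okafor — Okafor by 7–6.
Ekwueme–Kwan: Kwan 7–6.
Ekwueme–Okafor: Ekwueme 8–5.
Kwan vs Okafor: 9 to 4, Kwan.
Each candidate has at least one pairwise win (Kaur beats Ekwueme; Ekwueme beats Okafor; Kwan beats Kaur; Okafor beats Kaur) — no Condorcet loser.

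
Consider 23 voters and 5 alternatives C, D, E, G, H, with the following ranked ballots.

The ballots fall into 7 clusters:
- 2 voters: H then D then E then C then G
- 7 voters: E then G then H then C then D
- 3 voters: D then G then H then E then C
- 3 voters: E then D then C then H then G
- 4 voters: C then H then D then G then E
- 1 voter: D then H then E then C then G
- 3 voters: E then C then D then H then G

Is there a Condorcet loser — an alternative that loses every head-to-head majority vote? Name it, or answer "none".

Pairwise majorities:
C vs D: 14 to 9, C.
C vs E: C preferred on 4 ballots; E wins 19–4.
C–G: C 13–10.
C vs H: H wins 13–10.
D vs E: D preferred on 2+3+4+1 = 10 ballots; E wins 13–10.
D vs G: 2+3+3+4+1+3 = 16 for D, 7 for G — D by 16–7.
D–H: H 13–10.
E vs G: E is ranked higher on 2+7+3+1+3 = 16 ballots, G on 7. E wins 16–7.
E vs H: 7+3+3 = 13 for E, 10 for H — E by 13–10.
G vs H: 10 to 13, H.
Only G has no wins; G is the Condorcet loser.

G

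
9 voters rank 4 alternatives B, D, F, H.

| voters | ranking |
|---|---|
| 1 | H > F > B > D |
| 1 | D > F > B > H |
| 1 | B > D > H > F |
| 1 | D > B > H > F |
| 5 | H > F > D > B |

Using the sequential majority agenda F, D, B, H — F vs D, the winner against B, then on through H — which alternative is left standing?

Round 1: F vs D — 6–3, F advances.
Round 2: F vs B — 7–2, F advances.
Round 3: F vs H — 1–8, H advances.
The agenda winner is H.

H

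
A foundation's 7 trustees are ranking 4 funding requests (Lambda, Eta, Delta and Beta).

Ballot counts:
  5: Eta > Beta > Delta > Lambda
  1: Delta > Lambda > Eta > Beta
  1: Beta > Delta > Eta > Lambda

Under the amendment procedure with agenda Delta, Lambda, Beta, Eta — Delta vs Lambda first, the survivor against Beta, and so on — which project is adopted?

Eta

Round 1: Delta vs Lambda — 7–0, Delta advances.
Round 2: Delta vs Beta — 1–6, Beta advances.
Round 3: Beta vs Eta — 1–6, Eta advances.
The agenda winner is Eta.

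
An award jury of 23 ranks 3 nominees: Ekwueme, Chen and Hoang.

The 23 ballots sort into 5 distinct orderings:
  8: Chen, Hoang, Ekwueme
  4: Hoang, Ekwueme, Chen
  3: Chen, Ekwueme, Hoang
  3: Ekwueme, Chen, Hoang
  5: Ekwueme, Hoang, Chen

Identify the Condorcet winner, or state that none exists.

none

Check each pair by majority over 23 ballots:
Ekwueme vs Chen: Ekwueme, 12–11.
Ekwueme vs Hoang: 3+3+5 = 11 for Ekwueme, 12 for Hoang — Hoang by 12–11.
Chen vs Hoang: Chen wins 14–9.
Every nominee loses at least once (Ekwueme loses to Hoang; Chen loses to Ekwueme; Hoang loses to Chen). The majority relation contains the cycle Ekwueme beats Chen beats Hoang beats Ekwueme, so there is no Condorcet winner.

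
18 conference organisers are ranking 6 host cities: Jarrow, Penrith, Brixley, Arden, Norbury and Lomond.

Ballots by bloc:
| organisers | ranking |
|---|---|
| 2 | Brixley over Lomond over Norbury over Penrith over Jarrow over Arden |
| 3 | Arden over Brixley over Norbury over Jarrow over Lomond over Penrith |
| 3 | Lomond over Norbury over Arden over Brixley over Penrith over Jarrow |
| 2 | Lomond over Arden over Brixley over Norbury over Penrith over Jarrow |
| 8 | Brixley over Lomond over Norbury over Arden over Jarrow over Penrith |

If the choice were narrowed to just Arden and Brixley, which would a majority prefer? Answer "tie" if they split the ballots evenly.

Brixley

Ballots ranking Arden above Brixley: 3 + 3 + 2 = 8.
Ballots ranking Brixley above Arden: 18 − 8 = 10.
Brixley wins the head-to-head 10–8.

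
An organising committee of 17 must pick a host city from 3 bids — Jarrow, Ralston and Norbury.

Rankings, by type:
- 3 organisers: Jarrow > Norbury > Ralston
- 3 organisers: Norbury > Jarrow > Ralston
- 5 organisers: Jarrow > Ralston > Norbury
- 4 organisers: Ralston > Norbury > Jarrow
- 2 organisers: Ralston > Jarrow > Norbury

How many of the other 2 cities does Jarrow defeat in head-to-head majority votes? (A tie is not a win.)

Jarrow against each rival (17 organisers):
Jarrow vs Ralston: Jarrow is ranked higher on 3+3+5 = 11 ballots, Ralston on 6. Jarrow wins 11–6.
Jarrow vs Norbury: Jarrow wins 10–7.
Jarrow beats Ralston, Norbury — 2 pairwise wins.

2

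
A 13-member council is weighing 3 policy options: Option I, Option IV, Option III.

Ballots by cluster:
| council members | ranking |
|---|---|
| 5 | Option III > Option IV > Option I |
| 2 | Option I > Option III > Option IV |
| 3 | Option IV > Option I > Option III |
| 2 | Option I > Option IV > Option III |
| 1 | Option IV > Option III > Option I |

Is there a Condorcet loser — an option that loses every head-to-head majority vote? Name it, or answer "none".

Pairwise majorities:
Option I vs Option IV: Option IV, 9–4.
Option I–Option III: Option I 7–6.
Option IV vs Option III: 3+2+1 = 6 for Option IV, 7 for Option III — Option III by 7–6.
Each option has at least one pairwise win (Option I beats Option III; Option IV beats Option I; Option III beats Option IV) — no Condorcet loser.

none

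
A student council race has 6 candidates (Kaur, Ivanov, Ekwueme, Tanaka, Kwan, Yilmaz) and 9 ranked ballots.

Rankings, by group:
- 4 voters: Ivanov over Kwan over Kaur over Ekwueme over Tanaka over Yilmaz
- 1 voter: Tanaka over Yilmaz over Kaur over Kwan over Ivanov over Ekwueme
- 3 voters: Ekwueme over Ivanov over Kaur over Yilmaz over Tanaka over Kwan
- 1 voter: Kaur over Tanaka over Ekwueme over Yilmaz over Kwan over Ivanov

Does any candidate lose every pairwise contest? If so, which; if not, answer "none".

Head-to-head results (9 voters):
Kaur vs Ivanov: Kaur preferred on 1+1 = 2 ballots; Ivanov wins 7–2.
Kaur–Ekwueme: Kaur 6–3.
Kaur vs Tanaka: 8 to 1, Kaur.
Kaur vs Kwan: Kaur wins 5–4.
Kaur vs Yilmaz: Kaur, 8–1.
Ivanov vs Ekwueme: 4+1 = 5 for Ivanov, 4 for Ekwueme — Ivanov by 5–4.
Ivanov vs Tanaka: Ivanov preferred on 4+3 = 7 ballots; Ivanov wins 7–2.
Ivanov vs Kwan: Ivanov, 7–2.
Ivanov vs Yilmaz: 7 to 2, Ivanov.
Ekwueme vs Tanaka: Ekwueme, 7–2.
Ekwueme–Kwan: Kwan 5–4.
Ekwueme vs Yilmaz: Ekwueme is ranked higher on 4+3+1 = 8 ballots, Yilmaz on 1. Ekwueme wins 8–1.
Tanaka vs Kwan: Tanaka wins 5–4.
Tanaka–Yilmaz: Tanaka 6–3.
Kwan vs Yilmaz: Kwan preferred on 4 ballots; Yilmaz wins 5–4.
Every candidate wins at least one matchup (Kaur beats Ekwueme; Ivanov beats Kaur; Ekwueme beats Tanaka; Tanaka beats Kwan; Kwan beats Ekwueme; Yilmaz beats Kwan), so there is no Condorcet loser.

none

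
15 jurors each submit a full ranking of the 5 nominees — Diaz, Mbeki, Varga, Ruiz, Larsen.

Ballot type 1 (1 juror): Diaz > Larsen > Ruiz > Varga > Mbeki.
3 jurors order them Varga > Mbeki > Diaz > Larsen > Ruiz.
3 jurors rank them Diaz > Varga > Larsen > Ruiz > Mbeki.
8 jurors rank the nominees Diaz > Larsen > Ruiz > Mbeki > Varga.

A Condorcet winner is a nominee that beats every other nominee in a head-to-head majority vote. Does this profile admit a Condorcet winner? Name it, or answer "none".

Diaz

Head-to-head results (15 jurors):
Diaz–Mbeki: Diaz 12–3.
Diaz vs Varga: Diaz is ranked higher on 1+3+8 = 12 ballots, Varga on 3. Diaz wins 12–3.
Diaz vs Ruiz: Diaz preferred on 1+3+3+8 = 15 ballots; Diaz wins 15–0.
Diaz vs Larsen: 1+3+3+8 = 15 for Diaz, 0 for Larsen — Diaz by 15–0.
Mbeki–Varga: Mbeki 8–7.
Mbeki vs Ruiz: 3 to 12, Ruiz.
Mbeki–Larsen: Larsen 12–3.
Varga vs Ruiz: Varga is ranked higher on 3+3 = 6 ballots, Ruiz on 9. Ruiz wins 9–6.
Varga–Larsen: Larsen 9–6.
Ruiz vs Larsen: Ruiz preferred on 0 ballots; Larsen wins 15–0.
Diaz wins every pairwise contest, so Diaz is the Condorcet winner.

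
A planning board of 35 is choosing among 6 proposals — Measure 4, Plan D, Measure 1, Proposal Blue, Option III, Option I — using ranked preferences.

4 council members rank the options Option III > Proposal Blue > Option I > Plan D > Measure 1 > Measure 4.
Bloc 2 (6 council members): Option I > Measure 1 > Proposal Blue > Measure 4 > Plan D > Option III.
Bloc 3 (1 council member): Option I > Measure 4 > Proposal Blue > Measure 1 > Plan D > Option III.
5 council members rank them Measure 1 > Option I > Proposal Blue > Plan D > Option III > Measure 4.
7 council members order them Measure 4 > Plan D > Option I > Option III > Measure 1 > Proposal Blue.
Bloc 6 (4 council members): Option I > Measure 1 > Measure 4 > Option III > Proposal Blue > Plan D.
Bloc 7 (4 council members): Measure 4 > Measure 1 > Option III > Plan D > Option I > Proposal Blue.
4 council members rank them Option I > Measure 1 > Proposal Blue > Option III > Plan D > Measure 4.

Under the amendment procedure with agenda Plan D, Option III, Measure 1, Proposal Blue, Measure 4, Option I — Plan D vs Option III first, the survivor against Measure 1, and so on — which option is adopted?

Option I

Round 1: Plan D vs Option III — 19–16, Plan D advances.
Round 2: Plan D vs Measure 1 — 11–24, Measure 1 advances.
Round 3: Measure 1 vs Proposal Blue — 30–5, Measure 1 advances.
Round 4: Measure 1 vs Measure 4 — 23–12, Measure 1 advances.
Round 5: Measure 1 vs Option I — 9–26, Option I advances.
Option I survives the agenda.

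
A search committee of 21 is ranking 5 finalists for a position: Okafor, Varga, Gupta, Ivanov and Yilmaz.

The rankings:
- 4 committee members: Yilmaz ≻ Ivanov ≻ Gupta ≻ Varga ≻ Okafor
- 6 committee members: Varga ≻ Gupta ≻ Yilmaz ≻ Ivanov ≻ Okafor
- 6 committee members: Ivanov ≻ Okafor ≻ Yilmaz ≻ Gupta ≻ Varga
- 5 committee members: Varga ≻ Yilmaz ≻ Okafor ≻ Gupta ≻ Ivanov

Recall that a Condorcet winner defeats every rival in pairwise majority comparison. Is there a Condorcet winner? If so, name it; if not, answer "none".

Varga

Head-to-head results (21 committee members):
Okafor vs Varga: Varga wins 15–6.
Okafor–Gupta: Okafor 11–10.
Okafor–Ivanov: Ivanov 16–5.
Okafor–Yilmaz: Yilmaz 15–6.
Varga vs Gupta: Varga, 11–10.
Varga–Ivanov: Varga 11–10.
Varga vs Yilmaz: Varga wins 11–10.
Gupta–Ivanov: Gupta 11–10.
Gupta–Yilmaz: Yilmaz 15–6.
Ivanov–Yilmaz: Yilmaz 15–6.
Varga defeats every rival head-to-head and is the Condorcet winner.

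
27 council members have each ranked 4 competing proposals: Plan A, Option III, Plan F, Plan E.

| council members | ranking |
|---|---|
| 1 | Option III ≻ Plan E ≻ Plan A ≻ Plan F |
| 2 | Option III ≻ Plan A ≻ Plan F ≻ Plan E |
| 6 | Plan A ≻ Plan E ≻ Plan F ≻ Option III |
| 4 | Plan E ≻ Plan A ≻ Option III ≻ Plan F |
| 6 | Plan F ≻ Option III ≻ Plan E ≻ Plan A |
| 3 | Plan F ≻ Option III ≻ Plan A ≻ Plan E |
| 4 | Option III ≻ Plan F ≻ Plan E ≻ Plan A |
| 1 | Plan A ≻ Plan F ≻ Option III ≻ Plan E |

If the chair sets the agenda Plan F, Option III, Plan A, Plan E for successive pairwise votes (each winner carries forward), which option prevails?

Plan E

Round 1: Plan F vs Option III — 16–11, Plan F advances.
Round 2: Plan F vs Plan A — 13–14, Plan A advances.
Round 3: Plan A vs Plan E — 12–15, Plan E advances.
The agenda winner is Plan E.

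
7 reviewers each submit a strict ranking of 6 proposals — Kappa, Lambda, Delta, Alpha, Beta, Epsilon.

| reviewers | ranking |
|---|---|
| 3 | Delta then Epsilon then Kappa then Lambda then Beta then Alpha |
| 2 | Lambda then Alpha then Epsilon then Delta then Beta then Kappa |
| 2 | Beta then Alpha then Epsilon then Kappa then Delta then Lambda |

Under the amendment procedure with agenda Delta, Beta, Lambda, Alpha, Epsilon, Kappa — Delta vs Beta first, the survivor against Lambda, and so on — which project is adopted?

Alpha

Round 1: Delta vs Beta — 5–2, Delta advances.
Round 2: Delta vs Lambda — 5–2, Delta advances.
Round 3: Delta vs Alpha — 3–4, Alpha advances.
Round 4: Alpha vs Epsilon — 4–3, Alpha advances.
Round 5: Alpha vs Kappa — 4–3, Alpha advances.
The agenda winner is Alpha.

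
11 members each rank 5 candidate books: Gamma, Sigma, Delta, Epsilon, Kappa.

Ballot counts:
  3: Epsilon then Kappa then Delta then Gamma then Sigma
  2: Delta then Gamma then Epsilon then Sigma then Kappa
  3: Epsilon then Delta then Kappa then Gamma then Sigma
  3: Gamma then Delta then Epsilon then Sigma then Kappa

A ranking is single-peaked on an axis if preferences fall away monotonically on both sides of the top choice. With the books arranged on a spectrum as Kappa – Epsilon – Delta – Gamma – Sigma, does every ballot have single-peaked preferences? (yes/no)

yes

Axis positions: Kappa=1, Epsilon=2, Delta=3, Gamma=4, Sigma=5.
Faction 1 (peak Epsilon at position 2): ranking walks positions 2-1-3-4-5, expanding outward from the peak — single-peaked.
Faction 2 (peak Delta at position 3): ranking walks positions 3-4-2-5-1, expanding outward from the peak — single-peaked.
Faction 3 (peak Epsilon at position 2): ranking walks positions 2-3-1-4-5, expanding outward from the peak — single-peaked.
Faction 4 (peak Gamma at position 4): ranking walks positions 4-3-2-5-1, expanding outward from the peak — single-peaked.
Every ranking is single-peaked on this axis.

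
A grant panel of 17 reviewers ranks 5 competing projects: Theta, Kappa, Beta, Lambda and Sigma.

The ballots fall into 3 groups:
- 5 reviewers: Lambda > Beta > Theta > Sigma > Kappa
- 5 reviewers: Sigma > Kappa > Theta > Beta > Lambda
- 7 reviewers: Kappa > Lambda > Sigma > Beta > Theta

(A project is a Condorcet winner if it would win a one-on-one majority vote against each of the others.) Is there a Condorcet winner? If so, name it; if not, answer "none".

none

Check each pair by majority over 17 ballots:
Theta vs Kappa: Theta is ranked higher on 5 ballots, Kappa on 12. Kappa wins 12–5.
Theta vs Beta: 5 for Theta, 12 for Beta — Beta by 12–5.
Theta vs Lambda: 5 for Theta, 12 for Lambda — Lambda by 12–5.
Theta vs Sigma: 5 for Theta, 12 for Sigma — Sigma by 12–5.
Kappa vs Beta: Kappa preferred on 5+7 = 12 ballots; Kappa wins 12–5.
Kappa vs Lambda: 5+7 = 12 for Kappa, 5 for Lambda — Kappa by 12–5.
Kappa vs Sigma: Kappa preferred on 7 ballots; Sigma wins 10–7.
Beta vs Lambda: Beta preferred on 5 ballots; Lambda wins 12–5.
Beta vs Sigma: Beta is ranked higher on 5 ballots, Sigma on 12. Sigma wins 12–5.
Lambda vs Sigma: Lambda is ranked higher on 5+7 = 12 ballots, Sigma on 5. Lambda wins 12–5.
No project is unbeaten: Theta loses to Kappa; Kappa loses to Sigma; Beta loses to Kappa; Lambda loses to Kappa; Sigma loses to Lambda. In particular Kappa → Lambda → Sigma → Kappa is a majority cycle — no Condorcet winner exists.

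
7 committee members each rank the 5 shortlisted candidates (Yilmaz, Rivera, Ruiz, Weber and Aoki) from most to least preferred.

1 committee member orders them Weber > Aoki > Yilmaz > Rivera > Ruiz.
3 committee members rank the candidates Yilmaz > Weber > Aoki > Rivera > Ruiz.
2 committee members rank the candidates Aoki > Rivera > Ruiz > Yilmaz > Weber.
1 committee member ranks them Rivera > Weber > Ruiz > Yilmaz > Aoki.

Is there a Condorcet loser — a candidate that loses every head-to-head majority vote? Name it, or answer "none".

Pairwise majorities:
Yilmaz vs Rivera: 4 to 3, Yilmaz.
Yilmaz vs Ruiz: Yilmaz, 4–3.
Yilmaz vs Weber: Yilmaz wins 5–2.
Yilmaz–Aoki: Yilmaz 4–3.
Rivera vs Ruiz: Rivera, 7–0.
Rivera–Weber: Weber 4–3.
Rivera vs Aoki: 1 to 6, Aoki.
Ruiz vs Weber: Weber, 5–2.
Ruiz–Aoki: Aoki 6–1.
Weber vs Aoki: Weber, 5–2.
Only Ruiz has no wins; Ruiz is the Condorcet loser.

Ruiz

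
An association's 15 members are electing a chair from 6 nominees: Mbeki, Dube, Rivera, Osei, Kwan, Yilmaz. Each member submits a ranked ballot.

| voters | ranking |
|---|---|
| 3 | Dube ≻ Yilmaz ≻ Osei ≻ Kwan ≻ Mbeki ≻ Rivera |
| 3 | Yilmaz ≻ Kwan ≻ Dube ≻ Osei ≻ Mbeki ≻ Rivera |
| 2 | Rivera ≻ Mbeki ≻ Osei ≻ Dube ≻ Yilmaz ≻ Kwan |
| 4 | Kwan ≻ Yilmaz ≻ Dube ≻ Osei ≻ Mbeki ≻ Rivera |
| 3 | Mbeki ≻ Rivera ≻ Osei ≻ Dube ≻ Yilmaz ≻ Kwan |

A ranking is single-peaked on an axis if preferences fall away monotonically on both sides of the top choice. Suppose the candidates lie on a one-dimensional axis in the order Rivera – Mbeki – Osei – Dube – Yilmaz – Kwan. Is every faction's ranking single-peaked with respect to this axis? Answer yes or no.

Axis positions: Rivera=1, Mbeki=2, Osei=3, Dube=4, Yilmaz=5, Kwan=6.
Faction 1 (peak Dube at position 4): ranking walks positions 4-5-3-6-2-1, expanding outward from the peak — single-peaked.
Faction 2 (peak Yilmaz at position 5): ranking walks positions 5-6-4-3-2-1, expanding outward from the peak — single-peaked.
Faction 3 (peak Rivera at position 1): ranking walks positions 1-2-3-4-5-6, expanding outward from the peak — single-peaked.
Faction 4 (peak Kwan at position 6): ranking walks positions 6-5-4-3-2-1, expanding outward from the peak — single-peaked.
Faction 5 (peak Mbeki at position 2): ranking walks positions 2-1-3-4-5-6, expanding outward from the peak — single-peaked.
Every ranking is single-peaked on this axis.

yes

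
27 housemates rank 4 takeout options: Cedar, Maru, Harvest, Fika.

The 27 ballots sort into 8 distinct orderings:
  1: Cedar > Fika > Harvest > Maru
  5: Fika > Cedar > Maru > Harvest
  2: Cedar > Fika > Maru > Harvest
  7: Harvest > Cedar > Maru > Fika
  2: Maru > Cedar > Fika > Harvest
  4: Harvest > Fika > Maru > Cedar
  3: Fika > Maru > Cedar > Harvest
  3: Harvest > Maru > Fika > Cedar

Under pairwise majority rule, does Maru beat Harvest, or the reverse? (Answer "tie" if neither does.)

Harvest

Ballots ranking Maru above Harvest: 5 + 2 + 2 + 3 = 12.
Ballots ranking Harvest above Maru: 27 − 12 = 15.
Harvest wins the head-to-head 15–12.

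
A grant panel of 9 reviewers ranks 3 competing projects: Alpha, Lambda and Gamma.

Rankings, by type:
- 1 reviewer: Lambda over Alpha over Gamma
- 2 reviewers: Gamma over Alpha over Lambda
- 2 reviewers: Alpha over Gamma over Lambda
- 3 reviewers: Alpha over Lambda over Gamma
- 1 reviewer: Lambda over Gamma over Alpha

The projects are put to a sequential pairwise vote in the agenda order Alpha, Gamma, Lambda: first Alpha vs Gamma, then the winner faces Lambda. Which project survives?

Round 1: Alpha vs Gamma — 6–3, Alpha advances.
Round 2: Alpha vs Lambda — 7–2, Alpha advances.
The agenda winner is Alpha.

Alpha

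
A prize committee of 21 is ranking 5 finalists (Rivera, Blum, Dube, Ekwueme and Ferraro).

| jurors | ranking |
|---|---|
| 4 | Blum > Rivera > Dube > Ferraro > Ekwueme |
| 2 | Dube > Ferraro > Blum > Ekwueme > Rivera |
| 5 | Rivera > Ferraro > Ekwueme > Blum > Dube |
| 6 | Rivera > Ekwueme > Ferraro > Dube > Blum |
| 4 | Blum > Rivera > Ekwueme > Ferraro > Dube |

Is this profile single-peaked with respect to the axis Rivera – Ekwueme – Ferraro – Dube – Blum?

Axis positions: Rivera=1, Ekwueme=2, Ferraro=3, Dube=4, Blum=5.
Bloc 1: ranking walks positions 5-1-4-3-2; Rivera is ranked above Dube even though Dube lies between Rivera and the peak Blum on the axis — preferences dip and rise again. Not single-peaked.
Bloc 2 (peak Dube at position 4): ranking walks positions 4-3-5-2-1, expanding outward from the peak — single-peaked.
Bloc 3: ranking walks positions 1-3-2-5-4; Ferraro is ranked above Ekwueme even though Ekwueme lies between Ferraro and the peak Rivera on the axis — preferences dip and rise again. Not single-peaked.
Bloc 4 (peak Rivera at position 1): ranking walks positions 1-2-3-4-5, expanding outward from the peak — single-peaked.
Bloc 5: ranking walks positions 5-1-2-3-4; Rivera is ranked above Dube even though Dube lies between Rivera and the peak Blum on the axis — preferences dip and rise again. Not single-peaked.
Bloc 1 violates single-peakedness, so the profile is not single-peaked on this axis.

no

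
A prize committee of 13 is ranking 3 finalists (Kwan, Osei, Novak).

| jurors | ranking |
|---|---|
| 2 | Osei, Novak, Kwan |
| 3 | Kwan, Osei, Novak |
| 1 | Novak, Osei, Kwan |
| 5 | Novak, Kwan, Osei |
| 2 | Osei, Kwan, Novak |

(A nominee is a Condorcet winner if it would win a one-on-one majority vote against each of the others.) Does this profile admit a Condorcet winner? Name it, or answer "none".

Check each pair by majority over 13 ballots:
Kwan vs Osei: 3+5 = 8 for Kwan, 5 for Osei — Kwan by 8–5.
Kwan vs Novak: 5 to 8, Novak.
Osei vs Novak: Osei preferred on 2+3+2 = 7 ballots; Osei wins 7–6.
Each nominee drops at least one matchup (Kwan loses to Novak; Osei loses to Kwan; Novak loses to Osei); the cycle Kwan beats Osei beats Novak beats Kwan rules out a Condorcet winner.

none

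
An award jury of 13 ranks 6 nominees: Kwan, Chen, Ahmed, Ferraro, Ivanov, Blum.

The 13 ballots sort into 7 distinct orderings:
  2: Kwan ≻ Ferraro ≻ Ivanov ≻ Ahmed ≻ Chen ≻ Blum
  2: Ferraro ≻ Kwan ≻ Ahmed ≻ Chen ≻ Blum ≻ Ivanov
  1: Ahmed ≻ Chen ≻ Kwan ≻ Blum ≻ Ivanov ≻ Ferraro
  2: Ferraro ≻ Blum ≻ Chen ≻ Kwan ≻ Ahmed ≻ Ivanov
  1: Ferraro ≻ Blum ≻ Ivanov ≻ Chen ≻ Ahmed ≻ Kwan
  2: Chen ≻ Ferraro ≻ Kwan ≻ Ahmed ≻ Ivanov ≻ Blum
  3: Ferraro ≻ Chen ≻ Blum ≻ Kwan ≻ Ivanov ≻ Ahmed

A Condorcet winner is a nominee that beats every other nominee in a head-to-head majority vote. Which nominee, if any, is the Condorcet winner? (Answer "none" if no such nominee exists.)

Ferraro

Head-to-head results (13 jurors):
Kwan vs Chen: Kwan is ranked higher on 2+2 = 4 ballots, Chen on 9. Chen wins 9–4.
Kwan vs Ahmed: Kwan preferred on 2+2+2+2+3 = 11 ballots; Kwan wins 11–2.
Kwan vs Ferraro: Kwan is ranked higher on 2+1 = 3 ballots, Ferraro on 10. Ferraro wins 10–3.
Kwan vs Ivanov: 2+2+1+2+2+3 = 12 for Kwan, 1 for Ivanov — Kwan by 12–1.
Kwan vs Blum: Kwan preferred on 2+2+1+2 = 7 ballots; Kwan wins 7–6.
Chen vs Ahmed: 8 to 5, Chen.
Chen vs Ferraro: 3 to 10, Ferraro.
Chen vs Ivanov: Chen is ranked higher on 2+1+2+2+3 = 10 ballots, Ivanov on 3. Chen wins 10–3.
Chen vs Blum: 2+2+1+2+3 = 10 for Chen, 3 for Blum — Chen by 10–3.
Ahmed vs Ferraro: 1 for Ahmed, 12 for Ferraro — Ferraro by 12–1.
Ahmed vs Ivanov: Ahmed preferred on 2+1+2+2 = 7 ballots; Ahmed wins 7–6.
Ahmed vs Blum: 7 to 6, Ahmed.
Ferraro vs Ivanov: 12 to 1, Ferraro.
Ferraro vs Blum: 2+2+2+1+2+3 = 12 for Ferraro, 1 for Blum — Ferraro by 12–1.
Ivanov vs Blum: 4 to 9, Blum.
Only Ferraro has no losses; Ferraro is the Condorcet winner.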